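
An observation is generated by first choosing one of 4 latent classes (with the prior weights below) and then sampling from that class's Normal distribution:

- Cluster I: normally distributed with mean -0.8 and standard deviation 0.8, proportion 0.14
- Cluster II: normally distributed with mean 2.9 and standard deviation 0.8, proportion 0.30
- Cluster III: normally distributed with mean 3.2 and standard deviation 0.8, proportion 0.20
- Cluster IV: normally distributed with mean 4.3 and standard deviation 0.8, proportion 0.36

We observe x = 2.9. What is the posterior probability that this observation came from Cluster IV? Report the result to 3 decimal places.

0.138

By Bayes' theorem, P(k | x) = π_k f_k(x) / Σ_j π_j f_j(x).
Normal densities:
  L_I = (1/(0.8·√(2π)))·exp(−(2.9−-0.8)²/(2·0.8²)) = 0.498678·exp(-10.69531) = 1.12955e-05
  L_II = (1/(0.8·√(2π)))·exp(−(2.9−2.9)²/(2·0.8²)) = 0.498678·exp(-0.00000) = 0.498678
  L_III = (1/(0.8·√(2π)))·exp(−(2.9−3.2)²/(2·0.8²)) = 0.498678·exp(-0.07031) = 0.464819
  L_IV = (1/(0.8·√(2π)))·exp(−(2.9−4.3)²/(2·0.8²)) = 0.498678·exp(-1.53125) = 0.107847
Weight by the priors:
  π_I·L_I = 0.14 × 1.12955e-05 = 1.58137e-06
  π_II·L_II = 0.30 × 0.498678 = 0.149603
  π_III·L_III = 0.20 × 0.464819 = 0.0929638
  π_IV·L_IV = 0.36 × 0.107847 = 0.0388248
Sum: 1.58137e-06 + 0.149603 + 0.0929638 + 0.0388248 = 0.281394
P(Cluster IV | the observation) = 0.0388248 / 0.281394 ≈ 0.138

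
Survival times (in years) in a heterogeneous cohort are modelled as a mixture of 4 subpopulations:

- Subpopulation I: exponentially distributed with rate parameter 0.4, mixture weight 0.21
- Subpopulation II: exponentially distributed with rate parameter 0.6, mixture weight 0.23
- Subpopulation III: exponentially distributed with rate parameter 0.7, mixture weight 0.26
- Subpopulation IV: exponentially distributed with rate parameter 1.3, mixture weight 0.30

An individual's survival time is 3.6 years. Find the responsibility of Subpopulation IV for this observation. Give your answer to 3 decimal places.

0.067

The responsibility of component k is π_k f_k(x) divided by Σ_j π_j f_j(x).
Exponential densities:
  f_I = 0.0947711
  f_II = 0.0691951
  f_III = 0.0563217
  f_IV = 0.0120627
Weight by the priors:
  π_I·f_I = 0.21 × 0.0947711 = 0.0199019
  π_II·f_II = 0.23 × 0.0691951 = 0.0159149
  π_III·f_III = 0.26 × 0.0563217 = 0.0146436
  π_IV·f_IV = 0.30 × 0.0120627 = 0.00361882
Evidence: 0.0199019 + 0.0159149 + 0.0146436 + 0.00361882 = 0.0540793
P(Subpopulation IV | the observation) = 0.00361882 / 0.0540793 ≈ 0.067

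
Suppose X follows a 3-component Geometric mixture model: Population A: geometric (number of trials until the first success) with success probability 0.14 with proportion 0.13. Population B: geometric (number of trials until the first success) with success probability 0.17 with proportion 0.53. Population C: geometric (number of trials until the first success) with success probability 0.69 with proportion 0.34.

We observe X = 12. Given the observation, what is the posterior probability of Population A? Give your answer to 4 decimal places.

The responsibility of component k is P(Z=k) f_k(x) divided by Σ_j P(Z=j) f_j(x).
Component likelihoods at x = 12:
  f_A = 0.0266447
  f_B = 0.0218931
  f_C = 1.75318e-06
Prior × likelihood for each component:
  P(Z=A)·f_A = 0.13 × 0.0266447 = 0.00346381
  P(Z=B)·f_B = 0.53 × 0.0218931 = 0.0116034
  P(Z=C)·f_C = 0.34 × 1.75318e-06 = 5.96083e-07
Normaliser: 0.00346381 + 0.0116034 + 5.96083e-07 = 0.0150678
Responsibility of Population A: 0.00346381 / 0.0150678 ≈ 0.2299

0.2299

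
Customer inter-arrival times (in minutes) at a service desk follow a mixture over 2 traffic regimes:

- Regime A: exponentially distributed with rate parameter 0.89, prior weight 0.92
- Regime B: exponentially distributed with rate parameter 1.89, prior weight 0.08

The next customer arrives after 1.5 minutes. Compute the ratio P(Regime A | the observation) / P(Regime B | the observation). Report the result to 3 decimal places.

Only the two components matter; the odds are (P(Z=i) f_i(x)) / (P(Z=j) f_j(x)).
Component likelihoods at x = 1.5 minutes:
  p_A = 0.89·e^(−0.89·1.5) = 0.89·e^(−1.3350) = 0.234211
  p_B = 1.89·e^(−1.89·1.5) = 1.89·e^(−2.8350) = 0.110978
Odds = (0.92/0.08) × (0.234211/0.110978) = 11.5 × 2.11043 ≈ 24.270

24.270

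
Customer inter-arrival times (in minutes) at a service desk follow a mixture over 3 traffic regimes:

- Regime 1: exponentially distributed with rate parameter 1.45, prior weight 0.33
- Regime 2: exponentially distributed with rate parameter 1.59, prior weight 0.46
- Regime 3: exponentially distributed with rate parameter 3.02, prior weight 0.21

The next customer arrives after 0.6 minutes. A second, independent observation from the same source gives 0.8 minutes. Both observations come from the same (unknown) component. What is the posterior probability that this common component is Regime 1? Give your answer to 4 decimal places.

The responsibility of component k is P(Z=k) f_k(x) divided by Σ_j P(Z=j) f_j(x).
Since both observations come from the same component, the likelihood for component k is f_k(x₁)·f_k(x₂).
  p_1 = [0.60748] × [0.454555] = 0.276133
  p_2 = [0.612463] × [0.44563] = 0.272932
  p_3 = [0.493248] × [0.26962] = 0.132989
Prior × likelihood for each component:
  P(Z=1)·p_1 = 0.33 × 0.276133 = 0.0911239
  P(Z=2)·p_2 = 0.46 × 0.272932 = 0.125549
  P(Z=3)·p_3 = 0.21 × 0.132989 = 0.0279278
Marginal: 0.0911239 + 0.125549 + 0.0279278 = 0.2446
So the posterior for Regime 1 is 0.0911239 / 0.2446 ≈ 0.3725.

0.3725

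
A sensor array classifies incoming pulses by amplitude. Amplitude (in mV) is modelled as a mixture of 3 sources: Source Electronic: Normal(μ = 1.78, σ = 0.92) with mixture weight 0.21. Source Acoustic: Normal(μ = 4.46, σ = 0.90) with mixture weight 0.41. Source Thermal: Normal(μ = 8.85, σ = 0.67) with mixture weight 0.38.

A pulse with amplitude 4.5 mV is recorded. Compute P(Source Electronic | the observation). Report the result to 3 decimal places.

Apply Bayes' rule: the posterior for each component is proportional to its prior times its likelihood at x.
Evaluate each component's likelihood at the observed value:
  p_Electronic = (1/(0.92·√(2π)))·exp(−(4.5−1.78)²/(2·0.92²)) = 0.433633·exp(-4.37051) = 0.00548319
  p_Acoustic = (1/(0.90·√(2π)))·exp(−(4.5−4.46)²/(2·0.90²)) = 0.443269·exp(-0.00099) = 0.442832
  p_Thermal = (1/(0.67·√(2π)))·exp(−(4.5−8.85)²/(2·0.67²)) = 0.595436·exp(-21.07652) = 4.18233e-10
Prior × likelihood for each component:
  w_Electronic·p_Electronic = 0.21 × 0.00548319 = 0.00115147
  w_Acoustic·p_Acoustic = 0.41 × 0.442832 = 0.181561
  w_Thermal·p_Thermal = 0.38 × 4.18233e-10 = 1.58929e-10
Marginal: 0.00115147 + 0.181561 + 1.58929e-10 = 0.182712
So the posterior for Source Electronic is 0.00115147 / 0.182712 ≈ 0.006.

0.006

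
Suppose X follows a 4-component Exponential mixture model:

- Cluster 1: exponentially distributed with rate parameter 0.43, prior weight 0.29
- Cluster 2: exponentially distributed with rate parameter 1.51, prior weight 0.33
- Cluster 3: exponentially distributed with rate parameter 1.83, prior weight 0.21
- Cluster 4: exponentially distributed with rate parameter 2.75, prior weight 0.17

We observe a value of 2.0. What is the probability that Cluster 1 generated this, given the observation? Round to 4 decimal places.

0.5937

Posterior ∝ prior × likelihood, so P(k | x) ∝ P(Z=k) f_k(x); normalise over all components.
Evaluate each component's likelihood at the observed value:
  L_1 = 0.43·e^(−0.43·2.0) = 0.43·e^(−0.8600) = 0.18196
  L_2 = 1.51·e^(−1.51·2.0) = 1.51·e^(−3.0200) = 0.0736898
  L_3 = 1.83·e^(−1.83·2.0) = 1.83·e^(−3.6600) = 0.0470905
  L_4 = 2.75·e^(−2.75·2.0) = 2.75·e^(−5.5000) = 0.0112386
Weight by the priors:
  P(Z=1)·L_1 = 0.29 × 0.18196 = 0.0527683
  P(Z=2)·L_2 = 0.33 × 0.0736898 = 0.0243176
  P(Z=3)·L_3 = 0.21 × 0.0470905 = 0.009889
  P(Z=4)·L_4 = 0.17 × 0.0112386 = 0.00191057
Marginal: 0.0527683 + 0.0243176 + 0.009889 + 0.00191057 = 0.0888855
P(Cluster 1 | the observation) = 0.0527683 / 0.0888855 ≈ 0.5937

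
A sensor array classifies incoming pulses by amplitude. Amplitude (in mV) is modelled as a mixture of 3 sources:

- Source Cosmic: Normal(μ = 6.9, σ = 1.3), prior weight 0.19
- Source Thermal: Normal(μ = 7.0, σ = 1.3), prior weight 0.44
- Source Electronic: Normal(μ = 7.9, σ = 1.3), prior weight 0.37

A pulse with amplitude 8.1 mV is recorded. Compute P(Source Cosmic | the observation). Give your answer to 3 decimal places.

0.156

By Bayes' theorem, P(k | x) = w_k f_k(x) / Σ_j w_j f_j(x).
Evaluate each component's likelihood at the observed value:
  f_Cosmic = 0.20042
  f_Thermal = 0.214533
  f_Electronic = 0.303268
Unnormalised posteriors:
  w_Cosmic·f_Cosmic = 0.19 × 0.20042 = 0.0380799
  w_Thermal·f_Thermal = 0.44 × 0.214533 = 0.0943946
  w_Electronic·f_Electronic = 0.37 × 0.303268 = 0.112209
Normaliser: 0.0380799 + 0.0943946 + 0.112209 = 0.244684
Responsibility of Source Cosmic: 0.0380799 / 0.244684 ≈ 0.156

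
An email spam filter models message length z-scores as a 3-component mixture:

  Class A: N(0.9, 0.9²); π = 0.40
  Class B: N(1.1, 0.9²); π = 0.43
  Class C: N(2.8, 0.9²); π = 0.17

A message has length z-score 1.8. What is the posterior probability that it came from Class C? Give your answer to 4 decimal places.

P(component k | x) = w_k·f_k(x) / marginal(x), where marginal(x) = Σ_j w_j·f_j(x).
Normal densities:
  f_A = (1/(0.9·√(2π)))·exp(−(1.8−0.9)²/(2·0.9²)) = 0.443269·exp(-0.50000) = 0.268856
  f_B = (1/(0.9·√(2π)))·exp(−(1.8−1.1)²/(2·0.9²)) = 0.443269·exp(-0.30247) = 0.327572
  f_C = (1/(0.9·√(2π)))·exp(−(1.8−2.8)²/(2·0.9²)) = 0.443269·exp(-0.61728) = 0.239103
Prior × likelihood for each component:
  w_A·f_A = 0.40 × 0.268856 = 0.107543
  w_B·f_B = 0.43 × 0.327572 = 0.140856
  w_C·f_C = 0.17 × 0.239103 = 0.0406475
Evidence: 0.107543 + 0.140856 + 0.0406475 = 0.289046
So the posterior for Class C is 0.0406475 / 0.289046 ≈ 0.1406.

0.1406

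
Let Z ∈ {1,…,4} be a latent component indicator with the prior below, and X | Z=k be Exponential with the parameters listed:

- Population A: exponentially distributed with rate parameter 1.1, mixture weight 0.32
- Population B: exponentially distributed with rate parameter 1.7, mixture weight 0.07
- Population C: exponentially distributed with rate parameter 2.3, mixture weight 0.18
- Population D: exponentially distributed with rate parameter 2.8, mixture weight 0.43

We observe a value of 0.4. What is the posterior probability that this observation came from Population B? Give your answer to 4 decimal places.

P(component k | x) = π_k·f_k(x) / marginal(x), where marginal(x) = Σ_j π_j·f_j(x).
Evaluate each component's likelihood at the observed value:
  p_A = 1.1·e^(−1.1·0.4) = 1.1·e^(−0.4400) = 0.70844
  p_B = 1.7·e^(−1.7·0.4) = 1.7·e^(−0.6800) = 0.861249
  p_C = 2.3·e^(−2.3·0.4) = 2.3·e^(−0.9200) = 0.916594
  p_D = 2.8·e^(−2.8·0.4) = 2.8·e^(−1.1200) = 0.913583
Multiply by the mixture weights:
  π_A·p_A = 0.32 × 0.70844 = 0.226701
  π_B·p_B = 0.07 × 0.861249 = 0.0602874
  π_C·p_C = 0.18 × 0.916594 = 0.164987
  π_D·p_D = 0.43 × 0.913583 = 0.392841
Sum: 0.226701 + 0.0602874 + 0.164987 + 0.392841 = 0.844816
P(Population B | 0.4) = 0.0602874 / 0.844816 ≈ 0.0714

0.0714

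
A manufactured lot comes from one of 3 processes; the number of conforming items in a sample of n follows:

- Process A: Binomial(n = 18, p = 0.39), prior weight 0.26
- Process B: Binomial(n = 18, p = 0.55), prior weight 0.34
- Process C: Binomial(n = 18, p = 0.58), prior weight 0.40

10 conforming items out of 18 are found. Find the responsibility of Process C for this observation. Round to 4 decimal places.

The responsibility of component k is π_k f_k(x) divided by Σ_j π_j f_j(x).
Binomial probabilities:
  p_A = C(18,10)·0.39^10·0.61^8 = 43758·8.14041e-05·0.0191707 = 0.0682877
  p_B = C(18,10)·0.55^10·0.45^8 = 43758·0.00253295·0.00168151 = 0.186374
  p_C = C(18,10)·0.58^10·0.42^8 = 43758·0.00430804·0.000968265 = 0.182529
Unnormalised posteriors:
  π_A·p_A = 0.26 × 0.0682877 = 0.0177548
  π_B·p_B = 0.34 × 0.186374 = 0.063367
  π_C·p_C = 0.40 × 0.182529 = 0.0730116
Normaliser: 0.0177548 + 0.063367 + 0.0730116 = 0.154133
So the posterior for Process C is 0.0730116 / 0.154133 ≈ 0.4737.

0.4737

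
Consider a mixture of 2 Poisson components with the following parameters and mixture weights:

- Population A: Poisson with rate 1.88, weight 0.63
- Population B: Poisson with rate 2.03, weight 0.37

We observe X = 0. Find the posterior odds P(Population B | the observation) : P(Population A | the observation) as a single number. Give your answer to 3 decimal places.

Only the two components matter; the odds are (P(Z=i) f_i(x)) / (P(Z=j) f_j(x)).
Poisson probabilities:
  f_A = e^(−1.88)·1.88^0/0! = 0.15259
  f_B = e^(−2.03)·2.03^0/0! = 0.131336
Posterior odds = (P(Z=B)·f_B) / (P(Z=A)·f_A) = (0.37·0.131336) / (0.63·0.15259) = 0.0485941 / 0.0961318 ≈ 0.505

0.505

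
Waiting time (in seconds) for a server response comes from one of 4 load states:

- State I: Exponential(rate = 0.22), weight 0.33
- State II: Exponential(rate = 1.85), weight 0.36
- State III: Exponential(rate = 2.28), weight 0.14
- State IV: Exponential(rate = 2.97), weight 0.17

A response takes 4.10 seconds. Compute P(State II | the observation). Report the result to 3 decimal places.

Apply Bayes' rule: the posterior for each component is proportional to its prior times its likelihood at x.
Exponential densities:
  p_I = 0.22·e^(−0.22·4.10) = 0.22·e^(−0.9020) = 0.0892666
  p_II = 1.85·e^(−1.85·4.10) = 1.85·e^(−7.5850) = 0.000939827
  p_III = 2.28·e^(−2.28·4.10) = 2.28·e^(−9.3480) = 0.000198678
  p_IV = 2.97·e^(−2.97·4.10) = 2.97·e^(−12.1770) = 1.52881e-05
Weight by the priors:
  π_I·p_I = 0.33 × 0.0892666 = 0.029458
  π_II·p_II = 0.36 × 0.000939827 = 0.000338338
  π_III·p_III = 0.14 × 0.000198678 = 2.78149e-05
  π_IV·p_IV = 0.17 × 1.52881e-05 = 2.59897e-06
Normaliser: 0.029458 + 0.000338338 + 2.78149e-05 + 2.59897e-06 = 0.0298267
So the posterior for State II is 0.000338338 / 0.0298267 ≈ 0.011.

0.011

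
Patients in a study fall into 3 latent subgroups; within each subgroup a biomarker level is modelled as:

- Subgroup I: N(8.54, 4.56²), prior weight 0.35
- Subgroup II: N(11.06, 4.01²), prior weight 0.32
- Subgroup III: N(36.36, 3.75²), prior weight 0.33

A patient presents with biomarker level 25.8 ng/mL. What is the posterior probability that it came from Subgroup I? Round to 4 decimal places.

Posterior ∝ prior × likelihood, so P(k | x) ∝ w_k f_k(x); normalise over all components.
Evaluate each component's likelihood at the observed value:
  f_I = (1/(4.56·√(2π)))·exp(−(25.8−8.54)²/(2·4.56²)) = 0.087487·exp(-7.16344) = 6.77487e-05
  f_II = (1/(4.01·√(2π)))·exp(−(25.8−11.06)²/(2·4.01²)) = 0.099487·exp(-6.75579) = 0.000115814
  f_III = (1/(3.75·√(2π)))·exp(−(25.8−36.36)²/(2·3.75²)) = 0.106385·exp(-3.96493) = 0.00201805
Weight by the priors:
  w_I·f_I = 0.35 × 6.77487e-05 = 2.3712e-05
  w_II·f_II = 0.32 × 0.000115814 = 3.70606e-05
  w_III·f_III = 0.33 × 0.00201805 = 0.000665957
Denominator: 2.3712e-05 + 3.70606e-05 + 0.000665957 = 0.00072673
P(Subgroup I | the observation) ≈ 0.0326

0.0326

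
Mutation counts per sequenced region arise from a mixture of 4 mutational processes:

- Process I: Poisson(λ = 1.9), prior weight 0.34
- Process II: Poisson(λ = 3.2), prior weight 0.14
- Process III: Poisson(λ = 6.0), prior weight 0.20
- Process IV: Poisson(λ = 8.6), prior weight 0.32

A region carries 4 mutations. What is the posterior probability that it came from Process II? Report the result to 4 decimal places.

P(component k | x) = π_k·f_k(x) / marginal(x), where marginal(x) = Σ_j π_j·f_j(x).
Evaluate each component's likelihood at the observed value:
  p_I = 0.0812164
  p_II = 0.178093
  p_III = 0.133853
  p_IV = 0.0419614
Multiply by the mixture weights:
  π_I·p_I = 0.34 × 0.0812164 = 0.0276136
  π_II·p_II = 0.14 × 0.178093 = 0.024933
  π_III·p_III = 0.20 × 0.133853 = 0.0267705
  π_IV·p_IV = 0.32 × 0.0419614 = 0.0134276
Denominator: 0.0276136 + 0.024933 + 0.0267705 + 0.0134276 = 0.0927447
P(Process II | data) = 0.024933 / 0.0927447 ≈ 0.2688

0.2688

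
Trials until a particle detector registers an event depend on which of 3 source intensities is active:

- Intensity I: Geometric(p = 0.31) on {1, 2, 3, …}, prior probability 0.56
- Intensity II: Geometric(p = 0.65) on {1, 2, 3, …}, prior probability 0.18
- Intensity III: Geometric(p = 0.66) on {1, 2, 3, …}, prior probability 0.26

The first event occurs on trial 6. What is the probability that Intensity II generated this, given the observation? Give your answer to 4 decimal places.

Posterior ∝ prior × likelihood, so P(k | x) ∝ P(Z=k) f_k(x); normalise over all components.
Geometric probabilities:
  p_I = 0.048485
  p_II = 0.00341392
  p_III = 0.00299874
Prior × likelihood for each component:
  P(Z=I)·p_I = 0.56 × 0.048485 = 0.0271516
  P(Z=II)·p_II = 0.18 × 0.00341392 = 0.000614506
  P(Z=III)·p_III = 0.26 × 0.00299874 = 0.000779672
Marginal: 0.0271516 + 0.000614506 + 0.000779672 = 0.0285458
So the posterior for Intensity II is 0.000614506 / 0.0285458 ≈ 0.0215.

0.0215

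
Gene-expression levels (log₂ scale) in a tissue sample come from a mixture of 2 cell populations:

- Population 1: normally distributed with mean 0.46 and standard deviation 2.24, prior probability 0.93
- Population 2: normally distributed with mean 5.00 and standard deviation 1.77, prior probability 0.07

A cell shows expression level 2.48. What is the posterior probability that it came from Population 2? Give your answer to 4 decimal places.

0.0494

The responsibility of component k is π_k f_k(x) divided by Σ_j π_j f_j(x).
Evaluate each component's likelihood at the observed value:
  f_1 = 0.118597
  f_2 = 0.0818048
Weight by the priors:
  π_1·f_1 = 0.93 × 0.118597 = 0.110295
  π_2·f_2 = 0.07 × 0.0818048 = 0.00572633
Sum: 0.110295 + 0.00572633 = 0.116022
So the posterior for Population 2 is 0.00572633 / 0.116022 ≈ 0.0494.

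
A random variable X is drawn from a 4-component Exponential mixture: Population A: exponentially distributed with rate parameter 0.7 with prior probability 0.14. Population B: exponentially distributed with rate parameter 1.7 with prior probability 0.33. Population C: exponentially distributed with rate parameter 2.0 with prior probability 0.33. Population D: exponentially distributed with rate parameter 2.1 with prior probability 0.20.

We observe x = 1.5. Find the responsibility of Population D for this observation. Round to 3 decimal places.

0.140

Posterior ∝ prior × likelihood, so P(k | x) ∝ π_k f_k(x); normalise over all components.
Evaluate each component's likelihood at the observed value:
  p_A = 0.244956
  p_B = 0.132739
  p_C = 0.0995741
  p_D = 0.0899895
Unnormalised posteriors:
  π_A·p_A = 0.14 × 0.244956 = 0.0342939
  π_B·p_B = 0.33 × 0.132739 = 0.0438038
  π_C·p_C = 0.33 × 0.0995741 = 0.0328595
  π_D·p_D = 0.20 × 0.0899895 = 0.0179979
Evidence: 0.0342939 + 0.0438038 + 0.0328595 + 0.0179979 = 0.128955
P(Population D | the observation) ≈ 0.140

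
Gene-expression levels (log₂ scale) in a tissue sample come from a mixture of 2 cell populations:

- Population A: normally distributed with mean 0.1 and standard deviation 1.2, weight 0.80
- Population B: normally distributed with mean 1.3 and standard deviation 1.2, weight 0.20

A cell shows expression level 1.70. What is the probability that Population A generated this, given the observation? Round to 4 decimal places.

Apply Bayes' rule: the posterior for each component is proportional to its prior times its likelihood at x.
Component likelihoods at x = 1.70:
  L_A = 0.136675
  L_B = 0.314486
Multiply by the mixture weights:
  P(Z=A)·L_A = 0.80 × 0.136675 = 0.10934
  P(Z=B)·L_B = 0.20 × 0.314486 = 0.0628972
Sum: 0.10934 + 0.0628972 = 0.172237
Responsibility of Population A: 0.10934 / 0.172237 ≈ 0.6348

0.6348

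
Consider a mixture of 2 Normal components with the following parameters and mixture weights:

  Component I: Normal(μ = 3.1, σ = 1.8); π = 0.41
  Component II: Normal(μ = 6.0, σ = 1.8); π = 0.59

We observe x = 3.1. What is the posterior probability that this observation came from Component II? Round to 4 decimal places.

0.2821

The responsibility of component k is π_k f_k(x) divided by Σ_j π_j f_j(x).
Component likelihoods at x = 3.1:
  L_I = (1/(1.8·√(2π)))·exp(−(3.1−3.1)²/(2·1.8²)) = 0.221635·exp(-0.00000) = 0.221635
  L_II = (1/(1.8·√(2π)))·exp(−(3.1−6.0)²/(2·1.8²)) = 0.221635·exp(-1.29784) = 0.0605331
Weight by the priors:
  π_I·L_I = 0.41 × 0.221635 = 0.0908702
  π_II·L_II = 0.59 × 0.0605331 = 0.0357145
Denominator: 0.0908702 + 0.0357145 = 0.126585
Responsibility of Component II: 0.0357145 / 0.126585 ≈ 0.2821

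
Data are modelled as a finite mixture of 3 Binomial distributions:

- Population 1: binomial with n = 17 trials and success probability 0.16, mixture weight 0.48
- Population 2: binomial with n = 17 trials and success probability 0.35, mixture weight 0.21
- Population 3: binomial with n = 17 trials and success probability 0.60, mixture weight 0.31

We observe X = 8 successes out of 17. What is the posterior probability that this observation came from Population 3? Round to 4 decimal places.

P(component k | x) = π_k·f_k(x) / marginal(x), where marginal(x) = Σ_j π_j·f_j(x).
Binomial probabilities:
  p_1 = 0.00217399
  p_2 = 0.113383
  p_3 = 0.107037
Unnormalised posteriors:
  π_1·p_1 = 0.48 × 0.00217399 = 0.00104352
  π_2·p_2 = 0.21 × 0.113383 = 0.0238105
  π_3·p_3 = 0.31 × 0.107037 = 0.0331815
Normaliser: 0.00104352 + 0.0238105 + 0.0331815 = 0.0580356
Responsibility of Population 3: 0.0331815 / 0.0580356 ≈ 0.5717

0.5717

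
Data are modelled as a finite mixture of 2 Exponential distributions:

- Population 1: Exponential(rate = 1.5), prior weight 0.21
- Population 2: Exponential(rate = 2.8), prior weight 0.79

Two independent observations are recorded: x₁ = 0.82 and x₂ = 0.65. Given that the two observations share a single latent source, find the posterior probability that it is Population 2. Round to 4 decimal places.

The responsibility of component k is w_k f_k(x) divided by Σ_j w_j f_j(x).
Since both observations come from the same component, the likelihood for component k is f_k(x₁)·f_k(x₂).
  p_1 = [0.438439] × [0.565789] = 0.248064
  p_2 = [0.28185] × [0.453672] = 0.127867
Prior × likelihood for each component:
  w_1·p_1 = 0.21 × 0.248064 = 0.0520934
  w_2·p_2 = 0.79 × 0.127867 = 0.101015
Denominator: 0.0520934 + 0.101015 = 0.153109
P(Population 2 | x) = 0.101015 / 0.153109 ≈ 0.6598

0.6598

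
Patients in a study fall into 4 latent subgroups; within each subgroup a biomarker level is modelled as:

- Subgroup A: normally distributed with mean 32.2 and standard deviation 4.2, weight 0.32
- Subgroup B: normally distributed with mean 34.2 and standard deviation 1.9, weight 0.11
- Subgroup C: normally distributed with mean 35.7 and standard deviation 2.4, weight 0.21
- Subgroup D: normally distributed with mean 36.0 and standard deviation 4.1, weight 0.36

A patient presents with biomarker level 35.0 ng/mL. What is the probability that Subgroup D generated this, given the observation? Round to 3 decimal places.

0.301

The responsibility of component k is π_k f_k(x) divided by Σ_j π_j f_j(x).
Normal densities:
  f_A = 0.076059
  f_B = 0.192158
  f_C = 0.159304
  f_D = 0.0944514
Multiply by the mixture weights:
  π_A·f_A = 0.32 × 0.076059 = 0.0243389
  π_B·f_B = 0.11 × 0.192158 = 0.0211374
  π_C·f_C = 0.21 × 0.159304 = 0.0334538
  π_D·f_D = 0.36 × 0.0944514 = 0.0340025
Denominator: 0.0243389 + 0.0211374 + 0.0334538 + 0.0340025 = 0.112933
So the posterior for Subgroup D is 0.0340025 / 0.112933 ≈ 0.301.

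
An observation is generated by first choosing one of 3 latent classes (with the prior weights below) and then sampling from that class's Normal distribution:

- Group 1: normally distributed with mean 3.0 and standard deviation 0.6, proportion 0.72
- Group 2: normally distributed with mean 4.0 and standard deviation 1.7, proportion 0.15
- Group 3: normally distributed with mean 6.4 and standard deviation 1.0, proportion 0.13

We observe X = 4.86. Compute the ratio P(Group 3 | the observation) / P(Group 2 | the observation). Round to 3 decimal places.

The posterior odds equal the prior odds times the likelihood ratio: (w_i/w_j)·(f_i(x)/f_j(x)).
Component likelihoods at x = 4.86:
  f_1 = (1/(0.6·√(2π)))·exp(−(4.86−3.0)²/(2·0.6²)) = 0.664904·exp(-4.80500) = 0.0054447
  f_2 = (1/(1.7·√(2π)))·exp(−(4.86−4.0)²/(2·1.7²)) = 0.234672·exp(-0.12796) = 0.206485
  f_3 = (1/(1.0·√(2π)))·exp(−(4.86−6.4)²/(2·1.0²)) = 0.398942·exp(-1.18580) = 0.121878
Odds = (0.13/0.15) × (0.121878/0.206485) = 0.866667 × 0.590248 ≈ 0.512

0.512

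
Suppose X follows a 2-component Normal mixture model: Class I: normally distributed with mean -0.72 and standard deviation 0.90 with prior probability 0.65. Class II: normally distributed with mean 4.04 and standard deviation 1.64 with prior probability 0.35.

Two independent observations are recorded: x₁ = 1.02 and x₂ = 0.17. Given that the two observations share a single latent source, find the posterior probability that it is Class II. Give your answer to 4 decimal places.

0.0191

Apply Bayes' rule: the posterior for each component is proportional to its prior times its likelihood at x.
Since both observations come from the same component, the likelihood for component k is f_k(x₁)·f_k(x₂).
  p_I = [(1/(0.90·√(2π)))·exp(−(1.02−-0.72)²/(2·0.90²)) = 0.443269·exp(-1.86889) = 0.0683942] × [0.271844] = 0.0185925
  p_II = [(1/(1.64·√(2π)))·exp(−(1.02−4.04)²/(2·1.64²)) = 0.243257·exp(-1.69549) = 0.0446398] × [0.0150277] = 0.000670835
Multiply by the mixture weights:
  π_I·p_I = 0.65 × 0.0185925 = 0.0120851
  π_II·p_II = 0.35 × 0.000670835 = 0.000234792
Evidence: 0.0120851 + 0.000234792 = 0.0123199
P(Class II | data) = 0.000234792 / 0.0123199 ≈ 0.0191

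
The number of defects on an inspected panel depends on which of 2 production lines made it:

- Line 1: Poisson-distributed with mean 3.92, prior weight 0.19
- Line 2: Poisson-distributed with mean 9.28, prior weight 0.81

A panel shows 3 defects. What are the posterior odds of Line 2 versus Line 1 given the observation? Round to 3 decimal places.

Since P(k|x) ∝ π_k f_k(x), the posterior odds are π_i f_i(x) / (π_j f_j(x)).
Evaluate each component's likelihood at the observed value:
  L_1 = 0.199192
  L_2 = 0.0124234
Odds = (0.81/0.19) × (0.0124234/0.199192) = 4.26316 × 0.0623688 ≈ 0.266

0.266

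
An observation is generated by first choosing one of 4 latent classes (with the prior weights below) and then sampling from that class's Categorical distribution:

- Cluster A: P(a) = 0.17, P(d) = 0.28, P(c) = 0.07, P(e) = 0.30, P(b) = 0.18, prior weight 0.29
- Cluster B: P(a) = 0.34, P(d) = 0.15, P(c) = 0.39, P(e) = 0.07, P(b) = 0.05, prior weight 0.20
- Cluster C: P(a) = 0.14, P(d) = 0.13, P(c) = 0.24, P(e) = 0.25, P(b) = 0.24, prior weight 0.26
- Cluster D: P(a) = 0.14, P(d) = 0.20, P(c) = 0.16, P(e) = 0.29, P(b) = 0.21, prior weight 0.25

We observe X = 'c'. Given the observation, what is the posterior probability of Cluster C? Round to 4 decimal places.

0.3109

Posterior ∝ prior × likelihood, so P(k | x) ∝ π_k f_k(x); normalise over all components.
Evaluate each component's likelihood at the observed value:
  p_A = P(c | comp) = 0.07
  p_B = P(c | comp) = 0.39
  p_C = P(c | comp) = 0.24
  p_D = P(c | comp) = 0.16
Unnormalised posteriors:
  π_A·p_A = 0.29 × 0.07 = 0.0203
  π_B·p_B = 0.20 × 0.39 = 0.078
  π_C·p_C = 0.26 × 0.24 = 0.0624
  π_D·p_D = 0.25 × 0.16 = 0.04
Sum: 0.0203 + 0.078 + 0.0624 + 0.04 = 0.2007
Responsibility of Cluster C: 0.0624 / 0.2007 ≈ 0.3109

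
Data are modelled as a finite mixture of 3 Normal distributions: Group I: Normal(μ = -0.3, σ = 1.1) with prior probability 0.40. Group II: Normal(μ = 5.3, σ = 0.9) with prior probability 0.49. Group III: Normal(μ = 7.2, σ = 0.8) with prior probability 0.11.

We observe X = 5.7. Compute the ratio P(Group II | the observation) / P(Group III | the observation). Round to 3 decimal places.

20.805

Only the two components matter; the odds are (π_i f_i(x)) / (π_j f_j(x)).
Normal densities:
  p_I = (1/(1.1·√(2π)))·exp(−(5.7−-0.3)²/(2·1.1²)) = 0.362675·exp(-14.87603) = 1.25585e-07
  p_II = (1/(0.9·√(2π)))·exp(−(5.7−5.3)²/(2·0.9²)) = 0.443269·exp(-0.09877) = 0.401582
  p_III = (1/(0.8·√(2π)))·exp(−(5.7−7.2)²/(2·0.8²)) = 0.498678·exp(-1.75781) = 0.0859828
0.196775 / 0.00945811 ≈ 20.805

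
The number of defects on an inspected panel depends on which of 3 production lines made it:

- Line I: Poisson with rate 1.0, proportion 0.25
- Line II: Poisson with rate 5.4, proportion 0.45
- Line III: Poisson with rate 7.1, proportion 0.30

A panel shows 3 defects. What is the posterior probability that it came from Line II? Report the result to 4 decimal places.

The responsibility of component k is π_k f_k(x) divided by Σ_j π_j f_j(x).
Evaluate each component's likelihood at the observed value:
  p_I = 0.0613132
  p_II = 0.118533
  p_III = 0.049219
Weight by the priors:
  π_I·p_I = 0.25 × 0.0613132 = 0.0153283
  π_II·p_II = 0.45 × 0.118533 = 0.0533399
  π_III·p_III = 0.30 × 0.049219 = 0.0147657
Normaliser: 0.0153283 + 0.0533399 + 0.0147657 = 0.0834339
So the posterior for Line II is 0.0533399 / 0.0834339 ≈ 0.6393.

0.6393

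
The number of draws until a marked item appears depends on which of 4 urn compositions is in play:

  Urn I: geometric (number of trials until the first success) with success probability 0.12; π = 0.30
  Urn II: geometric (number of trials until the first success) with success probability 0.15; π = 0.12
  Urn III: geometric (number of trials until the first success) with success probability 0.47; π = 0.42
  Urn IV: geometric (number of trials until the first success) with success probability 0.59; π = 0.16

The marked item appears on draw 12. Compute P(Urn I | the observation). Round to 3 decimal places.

Apply Bayes' rule: the posterior for each component is proportional to its prior times its likelihood at x.
Geometric probabilities:
  p_I = 0.0294097
  p_II = 0.0251015
  p_III = 0.000435645
  p_IV = 3.24694e-05
Multiply by the mixture weights:
  π_I·p_I = 0.30 × 0.0294097 = 0.00882291
  π_II·p_II = 0.12 × 0.0251015 = 0.00301218
  π_III·p_III = 0.42 × 0.000435645 = 0.000182971
  π_IV·p_IV = 0.16 × 3.24694e-05 = 5.19511e-06
Sum: 0.00882291 + 0.00301218 + 0.000182971 + 5.19511e-06 = 0.0120233
So the posterior for Urn I is 0.00882291 / 0.0120233 ≈ 0.734.

0.734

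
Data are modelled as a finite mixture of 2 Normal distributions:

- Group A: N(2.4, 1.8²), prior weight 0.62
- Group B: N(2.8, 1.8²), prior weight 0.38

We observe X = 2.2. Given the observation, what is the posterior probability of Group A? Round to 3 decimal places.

By Bayes' theorem, P(k | x) = π_k f_k(x) / Σ_j π_j f_j(x).
Evaluate each component's likelihood at the observed value:
  p_A = 0.220271
  p_B = 0.209657
Weight by the priors:
  π_A·p_A = 0.62 × 0.220271 = 0.136568
  π_B·p_B = 0.38 × 0.209657 = 0.0796698
Evidence: 0.136568 + 0.0796698 = 0.216238
Responsibility of Group A: 0.136568 / 0.216238 ≈ 0.632

0.632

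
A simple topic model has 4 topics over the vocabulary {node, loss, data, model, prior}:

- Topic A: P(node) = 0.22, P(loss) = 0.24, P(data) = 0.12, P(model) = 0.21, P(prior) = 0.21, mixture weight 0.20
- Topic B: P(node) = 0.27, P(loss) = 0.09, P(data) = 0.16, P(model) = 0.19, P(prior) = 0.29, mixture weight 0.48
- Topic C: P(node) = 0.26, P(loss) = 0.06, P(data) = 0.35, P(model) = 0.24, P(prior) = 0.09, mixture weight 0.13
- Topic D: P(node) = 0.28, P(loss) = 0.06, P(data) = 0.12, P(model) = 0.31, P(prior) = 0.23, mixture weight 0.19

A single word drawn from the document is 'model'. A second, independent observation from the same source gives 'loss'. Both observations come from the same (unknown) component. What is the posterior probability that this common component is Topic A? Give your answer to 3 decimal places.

0.425

Apply Bayes' rule: the posterior for each component is proportional to its prior times its likelihood at x.
Since both observations come from the same component, the likelihood for component k is f_k(x₁)·f_k(x₂).
  f_A = [P(model | comp) = 0.21] × [0.24] = 0.0504
  f_B = [P(model | comp) = 0.19] × [0.09] = 0.0171
  f_C = [P(model | comp) = 0.24] × [0.06] = 0.0144
  f_D = [P(model | comp) = 0.31] × [0.06] = 0.0186
Weight by the priors:
  P(Z=A)·f_A = 0.20 × 0.0504 = 0.01008
  P(Z=B)·f_B = 0.48 × 0.0171 = 0.008208
  P(Z=C)·f_C = 0.13 × 0.0144 = 0.001872
  P(Z=D)·f_D = 0.19 × 0.0186 = 0.003534
Marginal: 0.01008 + 0.008208 + 0.001872 + 0.003534 = 0.023694
So the posterior for Topic A is 0.01008 / 0.023694 ≈ 0.425.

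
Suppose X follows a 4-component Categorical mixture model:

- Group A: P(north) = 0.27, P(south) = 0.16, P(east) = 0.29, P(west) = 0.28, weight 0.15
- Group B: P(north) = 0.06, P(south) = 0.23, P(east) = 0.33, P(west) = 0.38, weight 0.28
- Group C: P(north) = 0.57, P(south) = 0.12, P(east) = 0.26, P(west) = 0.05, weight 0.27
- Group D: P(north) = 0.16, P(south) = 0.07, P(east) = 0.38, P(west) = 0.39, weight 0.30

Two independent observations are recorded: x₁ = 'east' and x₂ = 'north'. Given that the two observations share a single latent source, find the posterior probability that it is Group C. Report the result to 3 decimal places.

By Bayes' theorem, P(k | x) = π_k f_k(x) / Σ_j π_j f_j(x).
Since both observations come from the same component, the likelihood for component k is f_k(x₁)·f_k(x₂).
  p_A = [P(east | comp) = 0.29] × [0.27] = 0.0783
  p_B = [P(east | comp) = 0.33] × [0.06] = 0.0198
  p_C = [P(east | comp) = 0.26] × [0.57] = 0.1482
  p_D = [P(east | comp) = 0.38] × [0.16] = 0.0608
Prior × likelihood for each component:
  π_A·p_A = 0.15 × 0.0783 = 0.011745
  π_B·p_B = 0.28 × 0.0198 = 0.005544
  π_C·p_C = 0.27 × 0.1482 = 0.040014
  π_D·p_D = 0.30 × 0.0608 = 0.01824
Marginal: 0.011745 + 0.005544 + 0.040014 + 0.01824 = 0.075543
So the posterior for Group C is 0.040014 / 0.075543 ≈ 0.530.

0.530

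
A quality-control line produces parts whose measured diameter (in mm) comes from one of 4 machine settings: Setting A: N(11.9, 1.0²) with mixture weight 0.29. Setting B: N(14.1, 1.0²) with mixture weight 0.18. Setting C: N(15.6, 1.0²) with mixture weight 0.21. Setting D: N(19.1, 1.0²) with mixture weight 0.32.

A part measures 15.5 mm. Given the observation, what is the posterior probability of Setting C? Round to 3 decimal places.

By Bayes' theorem, P(k | x) = π_k f_k(x) / Σ_j π_j f_j(x).
Normal densities:
  L_A = 0.000611902
  L_B = 0.149727
  L_C = 0.396953
  L_D = 0.000611902
Multiply by the mixture weights:
  π_A·L_A = 0.29 × 0.000611902 = 0.000177452
  π_B·L_B = 0.18 × 0.149727 = 0.0269509
  π_C·L_C = 0.21 × 0.396953 = 0.08336
  π_D·L_D = 0.32 × 0.000611902 = 0.000195809
Marginal: 0.000177452 + 0.0269509 + 0.08336 + 0.000195809 = 0.110684
So the posterior for Setting C is 0.08336 / 0.110684 ≈ 0.753.

0.753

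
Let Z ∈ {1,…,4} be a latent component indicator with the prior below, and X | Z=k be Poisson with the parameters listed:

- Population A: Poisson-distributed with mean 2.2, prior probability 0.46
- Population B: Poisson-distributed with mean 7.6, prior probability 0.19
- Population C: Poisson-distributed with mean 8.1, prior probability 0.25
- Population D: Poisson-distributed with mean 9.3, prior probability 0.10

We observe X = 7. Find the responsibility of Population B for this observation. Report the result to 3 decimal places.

0.366

Posterior ∝ prior × likelihood, so P(k | x) ∝ w_k f_k(x); normalise over all components.
Poisson probabilities:
  L_A = e^(−2.2)·2.2^7/7! = 0.00548378
  L_B = e^(−7.6)·7.6^7/7! = 0.145421
  L_C = e^(−8.1)·8.1^7/7! = 0.137778
  L_D = e^(−9.3)·9.3^7/7! = 0.109147
Weight by the priors:
  w_A·L_A = 0.46 × 0.00548378 = 0.00252254
  w_B·L_B = 0.19 × 0.145421 = 0.02763
  w_C·L_C = 0.25 × 0.137778 = 0.0344445
  w_D·L_D = 0.10 × 0.109147 = 0.0109147
Sum: 0.00252254 + 0.02763 + 0.0344445 + 0.0109147 = 0.0755116
P(Population B | 7) ≈ 0.366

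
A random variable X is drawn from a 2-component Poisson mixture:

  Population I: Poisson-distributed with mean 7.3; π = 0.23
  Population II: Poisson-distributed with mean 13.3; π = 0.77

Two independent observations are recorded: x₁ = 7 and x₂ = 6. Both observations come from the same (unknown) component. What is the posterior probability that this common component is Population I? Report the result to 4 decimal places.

The responsibility of component k is P(Z=k) f_k(x) divided by Σ_j P(Z=j) f_j(x).
Since both observations come from the same component, the likelihood for component k is f_k(x₁)·f_k(x₂).
  L_I = [0.148074] × [0.141989] = 0.0210249
  L_II = [0.0244576] × [0.0128724] = 0.000314829
Unnormalised posteriors:
  P(Z=I)·L_I = 0.23 × 0.0210249 = 0.00483574
  P(Z=II)·L_II = 0.77 × 0.000314829 = 0.000242419
Denominator: 0.00483574 + 0.000242419 = 0.00507815
P(Population I | data) ≈ 0.9523

0.9523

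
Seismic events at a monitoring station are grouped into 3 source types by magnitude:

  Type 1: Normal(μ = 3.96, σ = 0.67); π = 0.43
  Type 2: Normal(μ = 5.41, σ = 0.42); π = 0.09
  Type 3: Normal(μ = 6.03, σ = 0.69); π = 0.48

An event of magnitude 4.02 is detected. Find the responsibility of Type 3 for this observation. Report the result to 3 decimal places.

0.015

By Bayes' theorem, P(k | x) = w_k f_k(x) / Σ_j w_j f_j(x).
Component likelihoods at x = 4.02:
  f_1 = (1/(0.67·√(2π)))·exp(−(4.02−3.96)²/(2·0.67²)) = 0.595436·exp(-0.00401) = 0.593053
  f_2 = (1/(0.42·√(2π)))·exp(−(4.02−5.41)²/(2·0.42²)) = 0.949863·exp(-5.47647) = 0.00397428
  f_3 = (1/(0.69·√(2π)))·exp(−(4.02−6.03)²/(2·0.69²)) = 0.578177·exp(-4.24291) = 0.00830593
Prior × likelihood for each component:
  w_1·f_1 = 0.43 × 0.593053 = 0.255013
  w_2·f_2 = 0.09 × 0.00397428 = 0.000357685
  w_3·f_3 = 0.48 × 0.00830593 = 0.00398684
Denominator: 0.255013 + 0.000357685 + 0.00398684 = 0.259358
So the posterior for Type 3 is 0.00398684 / 0.259358 ≈ 0.015.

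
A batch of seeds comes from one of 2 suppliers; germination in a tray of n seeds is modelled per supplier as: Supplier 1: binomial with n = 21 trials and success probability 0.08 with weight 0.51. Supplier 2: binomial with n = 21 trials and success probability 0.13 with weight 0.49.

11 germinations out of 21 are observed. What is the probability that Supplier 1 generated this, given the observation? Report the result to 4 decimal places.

0.0086

By Bayes' theorem, P(k | x) = π_k f_k(x) / Σ_j π_j f_j(x).
Binomial probabilities:
  f_1 = C(21,11)·0.08^11·0.92^10 = 352716·8.58993e-13·0.434388 = 1.31611e-07
  f_2 = C(21,11)·0.13^11·0.87^10 = 352716·1.79216e-10·0.248423 = 1.57034e-05
Prior × likelihood for each component:
  π_1·f_1 = 0.51 × 1.31611e-07 = 6.71218e-08
  π_2·f_2 = 0.49 × 1.57034e-05 = 7.69468e-06
Evidence: 6.71218e-08 + 7.69468e-06 = 7.7618e-06
P(Supplier 1 | the observation) ≈ 0.0086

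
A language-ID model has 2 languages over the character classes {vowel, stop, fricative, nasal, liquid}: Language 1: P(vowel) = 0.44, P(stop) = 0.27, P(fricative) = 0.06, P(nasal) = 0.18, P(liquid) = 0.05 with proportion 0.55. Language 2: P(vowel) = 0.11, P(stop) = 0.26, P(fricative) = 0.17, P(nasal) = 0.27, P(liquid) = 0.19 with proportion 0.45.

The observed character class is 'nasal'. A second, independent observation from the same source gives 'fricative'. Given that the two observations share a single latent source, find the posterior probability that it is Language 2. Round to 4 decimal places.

0.7766

By Bayes' theorem, P(k | x) = π_k f_k(x) / Σ_j π_j f_j(x).
Since both observations come from the same component, the likelihood for component k is f_k(x₁)·f_k(x₂).
  p_1 = [P(nasal | comp) = 0.18] × [0.06] = 0.0108
  p_2 = [P(nasal | comp) = 0.27] × [0.17] = 0.0459
Multiply by the mixture weights:
  π_1·p_1 = 0.55 × 0.0108 = 0.00594
  π_2·p_2 = 0.45 × 0.0459 = 0.020655
Evidence: 0.00594 + 0.020655 = 0.026595
Responsibility of Language 2: 0.020655 / 0.026595 ≈ 0.7766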